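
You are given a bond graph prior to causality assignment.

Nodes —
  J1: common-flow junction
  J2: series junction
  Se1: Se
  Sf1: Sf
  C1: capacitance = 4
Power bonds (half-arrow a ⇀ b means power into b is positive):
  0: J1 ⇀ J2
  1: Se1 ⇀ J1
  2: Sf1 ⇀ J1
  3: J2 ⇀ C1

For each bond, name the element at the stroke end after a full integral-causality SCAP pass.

β1 stroke→J1  (Se1 fixes effort; stroke away)
β2 stroke→Sf1  (Sf1 (Sf) sets flow on bond)
β0 stroke→J1  (1-jn J1 has f-setter on 2)
β3 stroke→J2  (common-f at J2 fixed by 0)

b0 |J1
b1 |J1
b2 |Sf1
b3 |J2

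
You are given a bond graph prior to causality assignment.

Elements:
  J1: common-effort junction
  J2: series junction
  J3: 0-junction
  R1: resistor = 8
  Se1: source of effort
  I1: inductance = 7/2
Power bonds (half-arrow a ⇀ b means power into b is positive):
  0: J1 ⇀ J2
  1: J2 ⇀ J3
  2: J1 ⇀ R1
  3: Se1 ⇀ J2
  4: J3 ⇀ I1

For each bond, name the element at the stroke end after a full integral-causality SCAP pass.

b0 |J2
b1 |J3
b2 |J1
b3 |J2
b4 |I1

β3 →J2  (Se1 (Se) sets effort on bond)
β4 →I1  (I1: I, integral causality)
β1 →J3  (J3 needs exactly one e-in)
β0 →J2  (J2 flow already set via bond 1)
β2 →J1  (closing 0-jn rule on J1)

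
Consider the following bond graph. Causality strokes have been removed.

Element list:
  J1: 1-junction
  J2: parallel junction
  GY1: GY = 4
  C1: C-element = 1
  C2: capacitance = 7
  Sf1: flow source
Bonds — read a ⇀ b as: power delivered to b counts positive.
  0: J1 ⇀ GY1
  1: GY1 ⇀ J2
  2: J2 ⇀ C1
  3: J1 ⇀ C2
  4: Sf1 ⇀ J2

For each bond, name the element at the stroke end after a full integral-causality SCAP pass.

#0 →GY1
#1 →GY1
#2 →J2
#3 →J1
#4 →Sf1

b4 →Sf1  (Sf1 fixes flow; stroke at Sf1)
b2 →J2  (prefer integral on C1)
b1 →GY1  (0-jn J2 has e-setter on 2)
b0 →GY1  (GY1: gyrator matches bond 1)
b3 →J1  (J1: bond 0 brought flow, rest push out)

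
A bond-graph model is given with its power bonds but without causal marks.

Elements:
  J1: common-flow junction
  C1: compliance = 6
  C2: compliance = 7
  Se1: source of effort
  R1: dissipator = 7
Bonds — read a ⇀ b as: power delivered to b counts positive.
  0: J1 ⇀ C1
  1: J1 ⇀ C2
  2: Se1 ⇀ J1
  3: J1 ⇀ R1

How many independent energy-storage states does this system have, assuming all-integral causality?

2  (C1, C2 all integral)

#2 stroke→J1  (Se1 (Se) sets effort on bond)
#0 stroke→J1  (C1 integral (e out))
#1 stroke→J1  (prefer integral on C2)
#3 stroke→R1  (only one flow-in slot at J1)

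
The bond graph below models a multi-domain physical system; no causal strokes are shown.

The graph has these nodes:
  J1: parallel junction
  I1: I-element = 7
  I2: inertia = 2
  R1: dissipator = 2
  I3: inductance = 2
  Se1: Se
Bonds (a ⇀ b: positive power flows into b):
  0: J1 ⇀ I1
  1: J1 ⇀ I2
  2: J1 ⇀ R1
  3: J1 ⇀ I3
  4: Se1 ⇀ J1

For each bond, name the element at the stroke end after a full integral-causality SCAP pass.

#4 →J1  (Se1: effort source, stroke at far end)
#0 →I1  (common-e at J1 fixed by 4)
#1 →I2  (common-e at J1 fixed by 4)
#2 →R1  (0-jn J1 has e-setter on 4)
#3 →I3  (J1: bond 4 brought effort, rest push out)

bond 0 stroke at I1
bond 1 stroke at I2
bond 2 stroke at R1
bond 3 stroke at I3
bond 4 stroke at J1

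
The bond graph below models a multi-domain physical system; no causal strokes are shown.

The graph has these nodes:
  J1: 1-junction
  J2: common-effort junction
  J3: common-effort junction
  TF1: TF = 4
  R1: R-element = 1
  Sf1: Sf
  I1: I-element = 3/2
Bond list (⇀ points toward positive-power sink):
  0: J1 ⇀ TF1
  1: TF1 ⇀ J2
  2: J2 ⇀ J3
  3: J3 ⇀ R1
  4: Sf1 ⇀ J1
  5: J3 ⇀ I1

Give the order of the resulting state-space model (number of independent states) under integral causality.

bond 4 →Sf1  (source Sf1 imposes f)
bond 0 →J1  (1-jn J1 has f-setter on 4)
bond 1 →TF1  (TF TF1: opposite of bond 0)
bond 2 →J2  (closing 0-jn rule on J2)
bond 5 →I1  (prefer integral on I1)
bond 3 →J3  (J3 needs exactly one e-in)

1  (I1 all integral)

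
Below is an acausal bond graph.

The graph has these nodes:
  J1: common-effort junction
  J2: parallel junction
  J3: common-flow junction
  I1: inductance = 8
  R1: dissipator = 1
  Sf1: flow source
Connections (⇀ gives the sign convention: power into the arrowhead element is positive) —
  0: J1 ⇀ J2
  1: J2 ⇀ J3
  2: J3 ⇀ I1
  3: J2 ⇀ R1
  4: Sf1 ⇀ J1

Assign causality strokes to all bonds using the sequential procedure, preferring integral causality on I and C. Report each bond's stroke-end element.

b4 |Sf1  (Sf1 (Sf) sets flow on bond)
b0 |J1  (only one effort-in slot at J1)
b2 |I1  (I1 outputs flow p/I1)
b1 |J3  (common-f at J3 fixed by 2)
b3 |J2  (J2: last free bond brings effort in)

bond 0 |J1
bond 1 |J3
bond 2 |I1
bond 3 |J2
bond 4 |Sf1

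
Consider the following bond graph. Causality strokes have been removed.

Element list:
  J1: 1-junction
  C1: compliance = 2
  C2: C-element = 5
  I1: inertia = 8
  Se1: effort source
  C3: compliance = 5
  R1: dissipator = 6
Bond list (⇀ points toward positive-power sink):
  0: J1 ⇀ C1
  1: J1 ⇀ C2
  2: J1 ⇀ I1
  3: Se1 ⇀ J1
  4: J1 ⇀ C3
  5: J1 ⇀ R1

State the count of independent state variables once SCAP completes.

#3 |J1  (Se1: effort source, stroke at far end)
#0 |J1  (C1 integral (e out))
#1 |J1  (prefer integral on C2)
#2 |I1  (prefer integral on I1)
#4 |J1  (1-jn J1 has f-setter on 2)
#5 |J1  (J1 flow already set via bond 2)

4  (C1, C2, C3, I1 all integral)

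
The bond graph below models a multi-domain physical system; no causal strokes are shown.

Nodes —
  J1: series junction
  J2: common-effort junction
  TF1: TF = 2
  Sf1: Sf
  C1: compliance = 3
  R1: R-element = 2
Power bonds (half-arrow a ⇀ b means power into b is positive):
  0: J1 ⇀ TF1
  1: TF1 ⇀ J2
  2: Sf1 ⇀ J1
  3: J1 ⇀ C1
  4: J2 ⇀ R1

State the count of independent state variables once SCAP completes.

#2 stroke at Sf1  (Sf1 fixes flow; stroke at Sf1)
#0 stroke at J1  (J1: bond 2 brought flow, rest push out)
#3 stroke at J1  (common-f at J1 fixed by 2)
#1 stroke at TF1  (TF1 one-in-one-out from 0)
#4 stroke at J2  (only one effort-in slot at J2)

1  (C1 all integral)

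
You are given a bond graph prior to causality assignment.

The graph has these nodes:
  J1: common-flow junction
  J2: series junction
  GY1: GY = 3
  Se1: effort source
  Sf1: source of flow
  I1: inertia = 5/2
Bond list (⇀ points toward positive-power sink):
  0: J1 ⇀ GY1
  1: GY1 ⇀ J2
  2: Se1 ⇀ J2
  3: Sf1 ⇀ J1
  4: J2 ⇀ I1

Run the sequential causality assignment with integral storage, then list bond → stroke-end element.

bond 0 stroke at J1
bond 1 stroke at J2
bond 2 stroke at J2
bond 3 stroke at Sf1
bond 4 stroke at I1

bond 2 stroke→J2  (source Se1 imposes e)
bond 3 stroke→Sf1  (Sf1 (Sf) sets flow on bond)
bond 0 stroke→J1  (J1: bond 3 brought flow, rest push out)
bond 1 stroke→J2  (GY GY1: same side as bond 0)
bond 4 stroke→I1  (J2 needs exactly one f-in)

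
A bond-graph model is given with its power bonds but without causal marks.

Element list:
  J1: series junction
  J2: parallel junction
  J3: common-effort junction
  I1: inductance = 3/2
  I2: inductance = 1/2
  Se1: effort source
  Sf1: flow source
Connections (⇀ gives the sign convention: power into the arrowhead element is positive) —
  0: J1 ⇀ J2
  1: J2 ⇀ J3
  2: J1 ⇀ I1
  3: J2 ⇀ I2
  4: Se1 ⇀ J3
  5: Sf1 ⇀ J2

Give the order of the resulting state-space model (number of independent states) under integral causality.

β4 |J3  (source Se1 imposes e)
β5 |Sf1  (source Sf1 imposes f)
β1 |J2  (J3: bond 4 brought effort, rest push out)
β0 |J1  (J2 effort already set via bond 1)
β3 |I2  (common-e at J2 fixed by 1)
β2 |I1  (only one flow-in slot at J1)

2  (I1, I2 all integral)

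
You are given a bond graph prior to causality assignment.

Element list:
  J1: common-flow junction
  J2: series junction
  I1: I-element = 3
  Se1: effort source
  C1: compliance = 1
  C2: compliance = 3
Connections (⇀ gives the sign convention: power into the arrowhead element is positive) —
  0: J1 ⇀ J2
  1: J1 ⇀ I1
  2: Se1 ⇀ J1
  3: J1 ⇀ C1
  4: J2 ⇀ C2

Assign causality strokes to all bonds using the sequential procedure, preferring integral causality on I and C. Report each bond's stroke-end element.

#0 stroke at J1
#1 stroke at I1
#2 stroke at J1
#3 stroke at J1
#4 stroke at J2

#2 stroke→J1  (Se1 fixes effort; stroke away)
#1 stroke→I1  (I1 integral (f out))
#0 stroke→J1  (1-jn J1 has f-setter on 1)
#3 stroke→J1  (J1 flow already set via bond 1)
#4 stroke→J2  (J2: bond 0 brought flow, rest push out)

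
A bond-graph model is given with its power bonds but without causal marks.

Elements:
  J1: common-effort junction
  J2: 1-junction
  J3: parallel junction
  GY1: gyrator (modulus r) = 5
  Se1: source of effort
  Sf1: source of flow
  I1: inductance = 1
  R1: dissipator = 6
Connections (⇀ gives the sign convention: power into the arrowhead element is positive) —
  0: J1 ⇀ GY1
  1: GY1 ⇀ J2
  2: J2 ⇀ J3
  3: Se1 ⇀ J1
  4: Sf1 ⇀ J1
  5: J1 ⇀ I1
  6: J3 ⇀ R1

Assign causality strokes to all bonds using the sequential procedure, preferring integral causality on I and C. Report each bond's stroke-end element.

b0 |GY1
b1 |GY1
b2 |J2
b3 |J1
b4 |Sf1
b5 |I1
b6 |J3

bond 3 stroke→J1  (Se1 (Se) sets effort on bond)
bond 4 stroke→Sf1  (Sf1 fixes flow; stroke at Sf1)
bond 0 stroke→GY1  (J1: bond 3 brought effort, rest push out)
bond 5 stroke→I1  (J1 effort already set via bond 3)
bond 1 stroke→GY1  (GY1: gyrator matches bond 0)
bond 2 stroke→J2  (J2: bond 1 brought flow, rest push out)
bond 6 stroke→J3  (J3 needs exactly one e-in)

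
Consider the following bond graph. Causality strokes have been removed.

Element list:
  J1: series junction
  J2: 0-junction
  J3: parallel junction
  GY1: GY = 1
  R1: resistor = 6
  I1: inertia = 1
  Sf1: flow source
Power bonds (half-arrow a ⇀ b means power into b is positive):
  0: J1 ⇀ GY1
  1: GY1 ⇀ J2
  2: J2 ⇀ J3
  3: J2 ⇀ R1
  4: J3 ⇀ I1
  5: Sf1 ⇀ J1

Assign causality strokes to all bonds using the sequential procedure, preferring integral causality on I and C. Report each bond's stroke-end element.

b0 →J1
b1 →J2
b2 →J3
b3 →R1
b4 →I1
b5 →Sf1

bond 5 |Sf1  (source Sf1 imposes f)
bond 0 |J1  (common-f at J1 fixed by 5)
bond 1 |J2  (GY1 both-in/both-out from 0)
bond 2 |J3  (common-e at J2 fixed by 1)
bond 3 |R1  (common-e at J2 fixed by 1)
bond 4 |I1  (J3 effort already set via bond 2)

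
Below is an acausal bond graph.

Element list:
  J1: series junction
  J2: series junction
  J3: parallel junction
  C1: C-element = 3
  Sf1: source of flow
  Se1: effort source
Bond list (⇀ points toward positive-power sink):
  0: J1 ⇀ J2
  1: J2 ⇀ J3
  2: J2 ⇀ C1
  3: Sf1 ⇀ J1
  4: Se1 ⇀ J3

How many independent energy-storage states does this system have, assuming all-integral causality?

1  (C1 all integral)

#3 stroke→Sf1  (Sf1: flow source, stroke at near end)
#4 stroke→J3  (Se1 fixes effort; stroke away)
#0 stroke→J1  (1-jn J1 has f-setter on 3)
#1 stroke→J2  (J2: bond 0 brought flow, rest push out)
#2 stroke→J2  (J2 flow already set via bond 0)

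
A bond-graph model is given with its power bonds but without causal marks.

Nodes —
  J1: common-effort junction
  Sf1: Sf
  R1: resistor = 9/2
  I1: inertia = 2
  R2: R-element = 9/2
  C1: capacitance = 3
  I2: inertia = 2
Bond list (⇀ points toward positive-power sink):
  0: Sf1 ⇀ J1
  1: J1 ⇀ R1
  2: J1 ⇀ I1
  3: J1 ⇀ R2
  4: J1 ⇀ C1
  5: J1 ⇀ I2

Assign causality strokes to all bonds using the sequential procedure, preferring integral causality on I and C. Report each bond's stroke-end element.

#0 |Sf1
#1 |R1
#2 |I1
#3 |R2
#4 |J1
#5 |I2

bond 0 →Sf1  (source Sf1 imposes f)
bond 2 →I1  (I1: I, integral causality)
bond 4 →J1  (C1 outputs effort q/C1)
bond 1 →R1  (0-jn J1 has e-setter on 4)
bond 3 →R2  (J1 effort already set via bond 4)
bond 5 →I2  (J1 effort already set via bond 4)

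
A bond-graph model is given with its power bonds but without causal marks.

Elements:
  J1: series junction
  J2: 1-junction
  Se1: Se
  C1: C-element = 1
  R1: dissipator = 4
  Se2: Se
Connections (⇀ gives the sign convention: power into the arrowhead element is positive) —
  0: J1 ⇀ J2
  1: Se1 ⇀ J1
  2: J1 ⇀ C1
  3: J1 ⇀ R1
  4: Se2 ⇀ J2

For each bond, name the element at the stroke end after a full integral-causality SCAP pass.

β1 →J1  (Se1 (Se) sets effort on bond)
β4 →J2  (Se2 (Se) sets effort on bond)
β0 →J1  (J2 needs exactly one f-in)
β2 →J1  (prefer integral on C1)
β3 →R1  (closing 1-jn rule on J1)

b0 →J1
b1 →J1
b2 →J1
b3 →R1
b4 →J2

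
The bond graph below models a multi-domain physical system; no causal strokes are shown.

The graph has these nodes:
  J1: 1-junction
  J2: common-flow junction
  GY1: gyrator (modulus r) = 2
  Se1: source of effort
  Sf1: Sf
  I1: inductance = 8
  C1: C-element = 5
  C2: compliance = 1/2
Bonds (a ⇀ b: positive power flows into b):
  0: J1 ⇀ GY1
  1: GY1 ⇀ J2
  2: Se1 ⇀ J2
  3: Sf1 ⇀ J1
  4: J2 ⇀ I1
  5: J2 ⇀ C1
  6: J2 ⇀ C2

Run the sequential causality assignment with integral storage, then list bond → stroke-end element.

β0 |J1
β1 |J2
β2 |J2
β3 |Sf1
β4 |I1
β5 |J2
β6 |J2

β2 stroke→J2  (Se1: effort source, stroke at far end)
β3 stroke→Sf1  (source Sf1 imposes f)
β0 stroke→J1  (1-jn J1 has f-setter on 3)
β1 stroke→J2  (GY GY1: same side as bond 0)
β4 stroke→I1  (I1 integral (f out))
β5 stroke→J2  (common-f at J2 fixed by 4)
β6 stroke→J2  (J2 flow already set via bond 4)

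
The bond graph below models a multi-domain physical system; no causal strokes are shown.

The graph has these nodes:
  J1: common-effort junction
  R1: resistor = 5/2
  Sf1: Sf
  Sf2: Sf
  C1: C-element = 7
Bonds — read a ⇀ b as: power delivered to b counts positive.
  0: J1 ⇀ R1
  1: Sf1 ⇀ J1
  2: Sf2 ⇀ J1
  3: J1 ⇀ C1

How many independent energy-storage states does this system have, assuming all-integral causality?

β1 stroke at Sf1  (Sf1: flow source, stroke at near end)
β2 stroke at Sf2  (Sf2 (Sf) sets flow on bond)
β3 stroke at J1  (C1 integral (e out))
β0 stroke at R1  (0-jn J1 has e-setter on 3)

1  (C1 all integral)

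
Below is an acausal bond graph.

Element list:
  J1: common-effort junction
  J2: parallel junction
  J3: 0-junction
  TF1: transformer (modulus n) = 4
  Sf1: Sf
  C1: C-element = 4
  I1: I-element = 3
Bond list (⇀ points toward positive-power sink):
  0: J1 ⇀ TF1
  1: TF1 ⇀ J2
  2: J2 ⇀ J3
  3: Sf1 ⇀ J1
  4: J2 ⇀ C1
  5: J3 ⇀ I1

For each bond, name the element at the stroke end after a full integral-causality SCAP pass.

b3 →Sf1  (Sf1 fixes flow; stroke at Sf1)
b0 →J1  (J1: last free bond brings effort in)
b1 →TF1  (TF1 one-in-one-out from 0)
b4 →J2  (prefer integral on C1)
b2 →J3  (common-e at J2 fixed by 4)
b5 →I1  (common-e at J3 fixed by 2)

bond 0 stroke at J1
bond 1 stroke at TF1
bond 2 stroke at J3
bond 3 stroke at Sf1
bond 4 stroke at J2
bond 5 stroke at I1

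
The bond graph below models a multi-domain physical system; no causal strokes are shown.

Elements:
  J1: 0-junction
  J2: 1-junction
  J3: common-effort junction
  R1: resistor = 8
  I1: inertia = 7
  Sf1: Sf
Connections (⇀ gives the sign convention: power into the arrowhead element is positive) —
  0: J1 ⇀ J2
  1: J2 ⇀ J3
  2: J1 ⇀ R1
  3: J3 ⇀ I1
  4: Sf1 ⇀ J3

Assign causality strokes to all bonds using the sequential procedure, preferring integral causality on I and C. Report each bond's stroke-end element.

β0 stroke at J2
β1 stroke at J3
β2 stroke at J1
β3 stroke at I1
β4 stroke at Sf1

b4 stroke→Sf1  (source Sf1 imposes f)
b3 stroke→I1  (I1 integral (f out))
b1 stroke→J3  (J3 needs exactly one e-in)
b0 stroke→J2  (1-jn J2 has f-setter on 1)
b2 stroke→J1  (J1 needs exactly one e-in)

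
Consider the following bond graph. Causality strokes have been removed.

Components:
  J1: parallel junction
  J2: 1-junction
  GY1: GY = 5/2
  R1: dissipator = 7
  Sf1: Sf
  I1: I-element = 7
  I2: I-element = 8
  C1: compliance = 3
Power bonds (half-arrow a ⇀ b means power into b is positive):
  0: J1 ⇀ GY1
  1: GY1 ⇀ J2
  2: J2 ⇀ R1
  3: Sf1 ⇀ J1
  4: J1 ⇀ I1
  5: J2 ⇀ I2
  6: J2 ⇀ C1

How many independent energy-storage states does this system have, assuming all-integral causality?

β3 stroke at Sf1  (Sf1 (Sf) sets flow on bond)
β4 stroke at I1  (I1 integral (f out))
β0 stroke at J1  (J1 needs exactly one e-in)
β1 stroke at J2  (GY GY1: same side as bond 0)
β5 stroke at I2  (prefer integral on I2)
β2 stroke at J2  (J2: bond 5 brought flow, rest push out)
β6 stroke at J2  (J2 flow already set via bond 5)

3  (C1, I1, I2 all integral)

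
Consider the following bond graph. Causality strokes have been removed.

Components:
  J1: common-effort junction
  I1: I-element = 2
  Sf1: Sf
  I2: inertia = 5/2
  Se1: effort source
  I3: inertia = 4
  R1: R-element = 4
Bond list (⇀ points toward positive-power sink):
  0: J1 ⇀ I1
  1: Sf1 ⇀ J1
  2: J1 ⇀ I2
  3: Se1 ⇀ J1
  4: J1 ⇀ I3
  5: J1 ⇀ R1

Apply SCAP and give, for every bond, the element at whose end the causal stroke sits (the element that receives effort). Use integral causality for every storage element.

#1 |Sf1  (Sf1 fixes flow; stroke at Sf1)
#3 |J1  (Se1 fixes effort; stroke away)
#0 |I1  (0-jn J1 has e-setter on 3)
#2 |I2  (common-e at J1 fixed by 3)
#4 |I3  (J1 effort already set via bond 3)
#5 |R1  (J1 effort already set via bond 3)

bond 0 stroke→I1
bond 1 stroke→Sf1
bond 2 stroke→I2
bond 3 stroke→J1
bond 4 stroke→I3
bond 5 stroke→R1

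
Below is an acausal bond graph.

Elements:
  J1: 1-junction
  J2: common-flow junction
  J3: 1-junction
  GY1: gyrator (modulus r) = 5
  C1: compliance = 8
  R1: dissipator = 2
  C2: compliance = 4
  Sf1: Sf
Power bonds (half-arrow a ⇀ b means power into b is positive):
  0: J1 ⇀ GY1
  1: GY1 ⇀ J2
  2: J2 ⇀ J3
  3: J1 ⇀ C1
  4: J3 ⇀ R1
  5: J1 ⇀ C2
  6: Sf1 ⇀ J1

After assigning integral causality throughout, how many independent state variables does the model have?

#6 |Sf1  (Sf1 (Sf) sets flow on bond)
#0 |J1  (J1 flow already set via bond 6)
#3 |J1  (J1: bond 6 brought flow, rest push out)
#5 |J1  (J1: bond 6 brought flow, rest push out)
#1 |J2  (GY1: gyrator matches bond 0)
#2 |J3  (closing 1-jn rule on J2)
#4 |R1  (only one flow-in slot at J3)

2  (C1, C2 all integral)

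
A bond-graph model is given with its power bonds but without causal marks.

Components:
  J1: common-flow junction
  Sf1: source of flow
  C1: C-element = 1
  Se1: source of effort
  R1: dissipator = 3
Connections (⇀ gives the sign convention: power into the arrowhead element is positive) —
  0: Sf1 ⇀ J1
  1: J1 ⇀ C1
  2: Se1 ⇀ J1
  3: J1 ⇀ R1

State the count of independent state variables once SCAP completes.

b0 →Sf1  (Sf1 fixes flow; stroke at Sf1)
b2 →J1  (Se1 fixes effort; stroke away)
b1 →J1  (1-jn J1 has f-setter on 0)
b3 →J1  (1-jn J1 has f-setter on 0)

1  (C1 all integral)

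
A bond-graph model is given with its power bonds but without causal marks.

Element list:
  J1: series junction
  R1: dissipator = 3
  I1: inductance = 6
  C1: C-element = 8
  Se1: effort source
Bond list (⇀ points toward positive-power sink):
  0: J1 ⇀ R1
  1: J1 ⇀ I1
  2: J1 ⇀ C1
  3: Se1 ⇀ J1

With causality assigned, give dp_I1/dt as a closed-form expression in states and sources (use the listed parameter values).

b3 stroke→J1  (Se1 (Se) sets effort on bond)
b1 stroke→I1  (prefer integral on I1)
b0 stroke→J1  (1-jn J1 has f-setter on 1)
b2 stroke→J1  (common-f at J1 fixed by 1)

dp_I1/dt = E_Se1 - p_I1/2 - q_C1/8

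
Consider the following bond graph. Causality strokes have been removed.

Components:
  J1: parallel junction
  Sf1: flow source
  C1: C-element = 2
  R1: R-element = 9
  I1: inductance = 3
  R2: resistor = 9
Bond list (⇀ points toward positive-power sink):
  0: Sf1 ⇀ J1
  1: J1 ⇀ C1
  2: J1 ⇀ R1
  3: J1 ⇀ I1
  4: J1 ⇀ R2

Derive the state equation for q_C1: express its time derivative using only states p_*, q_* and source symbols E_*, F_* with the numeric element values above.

β0 |Sf1  (Sf1 fixes flow; stroke at Sf1)
β1 |J1  (prefer integral on C1)
β2 |R1  (J1: bond 1 brought effort, rest push out)
β3 |I1  (J1 effort already set via bond 1)
β4 |R2  (J1: bond 1 brought effort, rest push out)

dq_C1/dt = F_Sf1 - p_I1/3 - q_C1/9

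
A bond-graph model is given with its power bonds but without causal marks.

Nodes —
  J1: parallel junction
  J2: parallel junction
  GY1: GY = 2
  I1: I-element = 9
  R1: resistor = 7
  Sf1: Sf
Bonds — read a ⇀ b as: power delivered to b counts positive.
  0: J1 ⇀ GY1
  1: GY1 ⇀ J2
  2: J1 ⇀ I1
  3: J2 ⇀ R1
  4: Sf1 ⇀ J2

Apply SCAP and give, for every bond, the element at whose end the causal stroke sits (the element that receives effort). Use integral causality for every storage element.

bond 0 stroke→J1
bond 1 stroke→J2
bond 2 stroke→I1
bond 3 stroke→R1
bond 4 stroke→Sf1

β4 stroke at Sf1  (Sf1 (Sf) sets flow on bond)
β2 stroke at I1  (I1: I, integral causality)
β0 stroke at J1  (J1 needs exactly one e-in)
β1 stroke at J2  (GY GY1: same side as bond 0)
β3 stroke at R1  (J2 effort already set via bond 1)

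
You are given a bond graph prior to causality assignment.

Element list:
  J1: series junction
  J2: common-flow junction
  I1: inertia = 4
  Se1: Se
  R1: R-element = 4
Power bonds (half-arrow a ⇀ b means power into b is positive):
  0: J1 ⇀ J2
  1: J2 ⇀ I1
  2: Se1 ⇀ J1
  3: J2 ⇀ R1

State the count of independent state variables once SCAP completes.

1  (I1 all integral)

bond 2 stroke→J1  (Se1: effort source, stroke at far end)
bond 0 stroke→J2  (closing 1-jn rule on J1)
bond 1 stroke→I1  (I1: I, integral causality)
bond 3 stroke→J2  (J2 flow already set via bond 1)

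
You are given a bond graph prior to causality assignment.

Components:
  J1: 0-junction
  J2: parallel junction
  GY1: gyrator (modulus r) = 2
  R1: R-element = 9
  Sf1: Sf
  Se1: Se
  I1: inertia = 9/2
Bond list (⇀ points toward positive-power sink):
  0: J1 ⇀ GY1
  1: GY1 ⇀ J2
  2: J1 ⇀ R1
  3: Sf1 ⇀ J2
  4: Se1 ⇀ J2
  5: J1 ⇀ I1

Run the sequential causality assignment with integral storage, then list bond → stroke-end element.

bond 0 |GY1
bond 1 |GY1
bond 2 |J1
bond 3 |Sf1
bond 4 |J2
bond 5 |I1

#3 →Sf1  (Sf1 (Sf) sets flow on bond)
#4 →J2  (source Se1 imposes e)
#1 →GY1  (J2 effort already set via bond 4)
#0 →GY1  (GY1: gyrator matches bond 1)
#5 →I1  (I1: I, integral causality)
#2 →J1  (J1: last free bond brings effort in)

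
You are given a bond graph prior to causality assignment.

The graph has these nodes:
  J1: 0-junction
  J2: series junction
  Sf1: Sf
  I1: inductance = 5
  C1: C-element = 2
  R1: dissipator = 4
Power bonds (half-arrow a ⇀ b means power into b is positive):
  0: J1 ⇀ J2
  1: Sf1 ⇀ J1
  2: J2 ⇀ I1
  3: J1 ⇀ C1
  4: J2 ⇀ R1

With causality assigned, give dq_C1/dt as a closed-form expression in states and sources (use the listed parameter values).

#1 →Sf1  (source Sf1 imposes f)
#2 →I1  (I1 integral (f out))
#0 →J2  (common-f at J2 fixed by 2)
#4 →J2  (J2 flow already set via bond 2)
#3 →J1  (J1: last free bond brings effort in)

dq_C1/dt = F_Sf1 - p_I1/5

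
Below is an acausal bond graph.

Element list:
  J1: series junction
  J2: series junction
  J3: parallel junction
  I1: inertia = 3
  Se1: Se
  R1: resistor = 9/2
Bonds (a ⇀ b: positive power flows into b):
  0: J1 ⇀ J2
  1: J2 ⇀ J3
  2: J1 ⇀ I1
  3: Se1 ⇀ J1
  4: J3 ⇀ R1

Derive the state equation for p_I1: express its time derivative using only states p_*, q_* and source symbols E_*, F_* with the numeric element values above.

#3 |J1  (Se1: effort source, stroke at far end)
#2 |I1  (I1 integral (f out))
#0 |J1  (J1: bond 2 brought flow, rest push out)
#1 |J2  (common-f at J2 fixed by 0)
#4 |J3  (J3 needs exactly one e-in)

dp_I1/dt = E_Se1 - 3*p_I1/2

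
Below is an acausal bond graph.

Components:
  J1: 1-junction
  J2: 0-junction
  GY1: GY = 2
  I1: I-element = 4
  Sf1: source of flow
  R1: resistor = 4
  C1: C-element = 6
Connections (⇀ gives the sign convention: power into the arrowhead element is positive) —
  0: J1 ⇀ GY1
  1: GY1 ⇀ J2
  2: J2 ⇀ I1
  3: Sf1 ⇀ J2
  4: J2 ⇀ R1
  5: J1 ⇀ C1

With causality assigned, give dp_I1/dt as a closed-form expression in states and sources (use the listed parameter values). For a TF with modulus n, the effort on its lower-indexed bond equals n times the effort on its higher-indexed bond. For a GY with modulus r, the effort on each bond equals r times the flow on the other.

b3 →Sf1  (Sf1: flow source, stroke at near end)
b2 →I1  (I1 outputs flow p/I1)
b5 →J1  (C1 integral (e out))
b0 →GY1  (only one flow-in slot at J1)
b1 →GY1  (GY GY1: same side as bond 0)
b4 →J2  (J2 needs exactly one e-in)

dp_I1/dt = 4*F_Sf1 - p_I1 - q_C1/3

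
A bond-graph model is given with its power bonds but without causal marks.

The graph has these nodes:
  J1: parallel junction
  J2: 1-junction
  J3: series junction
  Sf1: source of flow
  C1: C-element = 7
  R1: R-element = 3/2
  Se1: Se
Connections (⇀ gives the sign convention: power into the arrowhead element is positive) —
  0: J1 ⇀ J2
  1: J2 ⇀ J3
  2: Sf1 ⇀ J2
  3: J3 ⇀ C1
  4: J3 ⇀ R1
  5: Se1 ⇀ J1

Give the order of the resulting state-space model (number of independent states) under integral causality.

#2 |Sf1  (Sf1: flow source, stroke at near end)
#5 |J1  (Se1: effort source, stroke at far end)
#0 |J2  (J1: bond 5 brought effort, rest push out)
#1 |J2  (1-jn J2 has f-setter on 2)
#3 |J3  (common-f at J3 fixed by 1)
#4 |J3  (J3 flow already set via bond 1)

1  (C1 all integral)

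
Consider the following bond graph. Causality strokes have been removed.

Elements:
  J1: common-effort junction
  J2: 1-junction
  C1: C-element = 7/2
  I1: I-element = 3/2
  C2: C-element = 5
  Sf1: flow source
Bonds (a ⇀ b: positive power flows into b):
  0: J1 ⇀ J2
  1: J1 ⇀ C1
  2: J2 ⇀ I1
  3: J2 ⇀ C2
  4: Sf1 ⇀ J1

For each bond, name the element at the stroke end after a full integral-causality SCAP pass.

b4 |Sf1  (Sf1 fixes flow; stroke at Sf1)
b1 |J1  (C1 integral (e out))
b0 |J2  (common-e at J1 fixed by 1)
b2 |I1  (prefer integral on I1)
b3 |J2  (1-jn J2 has f-setter on 2)

bond 0 stroke→J2
bond 1 stroke→J1
bond 2 stroke→I1
bond 3 stroke→J2
bond 4 stroke→Sf1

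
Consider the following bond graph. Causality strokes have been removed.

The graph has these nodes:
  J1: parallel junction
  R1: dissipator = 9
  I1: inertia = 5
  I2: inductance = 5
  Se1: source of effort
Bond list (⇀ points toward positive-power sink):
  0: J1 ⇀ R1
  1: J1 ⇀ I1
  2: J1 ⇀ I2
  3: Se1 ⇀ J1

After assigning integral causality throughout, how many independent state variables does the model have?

β3 |J1  (Se1 fixes effort; stroke away)
β0 |R1  (J1: bond 3 brought effort, rest push out)
β1 |I1  (common-e at J1 fixed by 3)
β2 |I2  (0-jn J1 has e-setter on 3)

2  (I1, I2 all integral)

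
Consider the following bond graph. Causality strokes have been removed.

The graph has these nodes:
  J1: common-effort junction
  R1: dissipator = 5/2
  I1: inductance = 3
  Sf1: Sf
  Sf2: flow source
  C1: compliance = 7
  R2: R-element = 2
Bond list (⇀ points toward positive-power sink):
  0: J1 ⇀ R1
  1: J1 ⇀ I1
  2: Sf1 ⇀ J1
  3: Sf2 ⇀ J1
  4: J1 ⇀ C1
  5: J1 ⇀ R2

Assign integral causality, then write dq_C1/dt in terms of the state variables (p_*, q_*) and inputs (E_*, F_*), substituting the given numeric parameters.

bond 2 stroke at Sf1  (source Sf1 imposes f)
bond 3 stroke at Sf2  (source Sf2 imposes f)
bond 1 stroke at I1  (I1: I, integral causality)
bond 4 stroke at J1  (C1 outputs effort q/C1)
bond 0 stroke at R1  (J1: bond 4 brought effort, rest push out)
bond 5 stroke at R2  (0-jn J1 has e-setter on 4)

dq_C1/dt = F_Sf1 + F_Sf2 - p_I1/3 - 9*q_C1/70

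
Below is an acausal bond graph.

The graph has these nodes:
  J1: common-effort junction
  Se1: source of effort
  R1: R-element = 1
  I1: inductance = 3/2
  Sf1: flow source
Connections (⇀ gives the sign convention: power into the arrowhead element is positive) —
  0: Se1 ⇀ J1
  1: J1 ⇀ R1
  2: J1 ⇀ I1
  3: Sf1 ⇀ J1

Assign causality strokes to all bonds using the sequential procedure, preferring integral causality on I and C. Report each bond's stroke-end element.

bond 0 stroke at J1  (Se1: effort source, stroke at far end)
bond 3 stroke at Sf1  (Sf1 (Sf) sets flow on bond)
bond 1 stroke at R1  (0-jn J1 has e-setter on 0)
bond 2 stroke at I1  (0-jn J1 has e-setter on 0)

β0 stroke at J1
β1 stroke at R1
β2 stroke at I1
β3 stroke at Sf1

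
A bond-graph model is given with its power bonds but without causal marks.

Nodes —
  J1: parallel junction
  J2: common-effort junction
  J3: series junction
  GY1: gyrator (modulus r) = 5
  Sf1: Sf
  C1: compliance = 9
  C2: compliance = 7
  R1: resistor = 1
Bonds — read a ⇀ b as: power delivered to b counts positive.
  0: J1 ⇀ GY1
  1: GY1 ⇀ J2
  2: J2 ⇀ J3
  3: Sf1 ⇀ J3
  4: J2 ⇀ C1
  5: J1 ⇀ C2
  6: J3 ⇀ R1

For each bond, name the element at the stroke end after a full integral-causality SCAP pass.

bond 0 stroke→GY1
bond 1 stroke→GY1
bond 2 stroke→J3
bond 3 stroke→Sf1
bond 4 stroke→J2
bond 5 stroke→J1
bond 6 stroke→J3

β3 →Sf1  (Sf1: flow source, stroke at near end)
β2 →J3  (common-f at J3 fixed by 3)
β6 →J3  (common-f at J3 fixed by 3)
β4 →J2  (prefer integral on C1)
β1 →GY1  (0-jn J2 has e-setter on 4)
β0 →GY1  (GY1: gyrator matches bond 1)
β5 →J1  (J1: last free bond brings effort in)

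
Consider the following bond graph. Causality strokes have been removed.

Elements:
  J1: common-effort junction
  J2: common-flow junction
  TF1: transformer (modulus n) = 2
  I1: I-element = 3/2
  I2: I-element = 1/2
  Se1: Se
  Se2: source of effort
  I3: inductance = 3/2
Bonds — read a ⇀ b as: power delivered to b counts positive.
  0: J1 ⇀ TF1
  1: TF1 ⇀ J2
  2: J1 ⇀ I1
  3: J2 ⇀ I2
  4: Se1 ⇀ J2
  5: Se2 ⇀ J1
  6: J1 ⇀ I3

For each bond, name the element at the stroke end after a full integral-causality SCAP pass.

b4 →J2  (Se1 fixes effort; stroke away)
b5 →J1  (source Se2 imposes e)
b0 →TF1  (0-jn J1 has e-setter on 5)
b2 →I1  (0-jn J1 has e-setter on 5)
b6 →I3  (J1 effort already set via bond 5)
b1 →J2  (TF1: transformer flips bond 0)
b3 →I2  (only one flow-in slot at J2)

#0 stroke at TF1
#1 stroke at J2
#2 stroke at I1
#3 stroke at I2
#4 stroke at J2
#5 stroke at J1
#6 stroke at I3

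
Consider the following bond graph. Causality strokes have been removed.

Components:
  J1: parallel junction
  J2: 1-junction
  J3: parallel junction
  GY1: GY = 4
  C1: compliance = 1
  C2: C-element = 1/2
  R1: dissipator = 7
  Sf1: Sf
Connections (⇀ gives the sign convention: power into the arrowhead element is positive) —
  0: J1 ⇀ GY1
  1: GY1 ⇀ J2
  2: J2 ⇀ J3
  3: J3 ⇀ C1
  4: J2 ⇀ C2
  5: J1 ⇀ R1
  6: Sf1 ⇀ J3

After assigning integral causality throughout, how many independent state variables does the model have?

2  (C1, C2 all integral)

b6 stroke→Sf1  (Sf1: flow source, stroke at near end)
b3 stroke→J3  (C1: C, integral causality)
b2 stroke→J2  (J3: bond 3 brought effort, rest push out)
b4 stroke→J2  (prefer integral on C2)
b1 stroke→GY1  (closing 1-jn rule on J2)
b0 stroke→GY1  (GY1 both-in/both-out from 1)
b5 stroke→J1  (closing 0-jn rule on J1)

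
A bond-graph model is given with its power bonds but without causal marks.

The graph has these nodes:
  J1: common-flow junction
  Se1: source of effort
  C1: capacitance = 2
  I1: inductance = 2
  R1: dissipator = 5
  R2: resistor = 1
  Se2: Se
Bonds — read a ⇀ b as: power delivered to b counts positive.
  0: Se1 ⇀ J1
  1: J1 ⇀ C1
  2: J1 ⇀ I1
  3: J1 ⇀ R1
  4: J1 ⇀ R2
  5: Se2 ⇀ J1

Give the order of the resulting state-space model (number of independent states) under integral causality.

bond 0 |J1  (Se1 fixes effort; stroke away)
bond 5 |J1  (Se2: effort source, stroke at far end)
bond 1 |J1  (C1 outputs effort q/C1)
bond 2 |I1  (I1 integral (f out))
bond 3 |J1  (J1 flow already set via bond 2)
bond 4 |J1  (J1 flow already set via bond 2)

2  (C1, I1 all integral)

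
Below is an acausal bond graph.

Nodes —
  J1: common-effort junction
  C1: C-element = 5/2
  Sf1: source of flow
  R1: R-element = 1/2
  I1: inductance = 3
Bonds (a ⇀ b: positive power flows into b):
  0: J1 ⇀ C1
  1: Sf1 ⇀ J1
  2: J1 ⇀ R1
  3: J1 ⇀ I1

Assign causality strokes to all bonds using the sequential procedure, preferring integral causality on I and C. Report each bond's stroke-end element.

bond 0 stroke→J1
bond 1 stroke→Sf1
bond 2 stroke→R1
bond 3 stroke→I1

bond 1 stroke→Sf1  (Sf1 (Sf) sets flow on bond)
bond 0 stroke→J1  (C1 integral (e out))
bond 2 stroke→R1  (J1: bond 0 brought effort, rest push out)
bond 3 stroke→I1  (common-e at J1 fixed by 0)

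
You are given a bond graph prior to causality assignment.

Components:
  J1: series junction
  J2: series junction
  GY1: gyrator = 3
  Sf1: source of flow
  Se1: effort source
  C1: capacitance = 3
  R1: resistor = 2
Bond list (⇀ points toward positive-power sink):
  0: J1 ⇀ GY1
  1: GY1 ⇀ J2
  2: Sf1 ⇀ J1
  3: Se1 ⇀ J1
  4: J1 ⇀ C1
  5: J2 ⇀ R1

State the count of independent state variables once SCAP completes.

β2 |Sf1  (Sf1 fixes flow; stroke at Sf1)
β3 |J1  (source Se1 imposes e)
β0 |J1  (J1 flow already set via bond 2)
β4 |J1  (common-f at J1 fixed by 2)
β1 |J2  (GY1 both-in/both-out from 0)
β5 |R1  (closing 1-jn rule on J2)

1  (C1 all integral)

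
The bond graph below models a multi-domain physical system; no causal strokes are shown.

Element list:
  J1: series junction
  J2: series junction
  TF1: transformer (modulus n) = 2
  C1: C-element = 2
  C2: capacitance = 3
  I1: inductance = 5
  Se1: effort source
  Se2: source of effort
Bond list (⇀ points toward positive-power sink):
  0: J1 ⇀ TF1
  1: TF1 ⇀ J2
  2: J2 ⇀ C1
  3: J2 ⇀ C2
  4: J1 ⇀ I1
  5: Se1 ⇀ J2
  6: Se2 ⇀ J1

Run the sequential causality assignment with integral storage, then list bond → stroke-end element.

b0 |J1
b1 |TF1
b2 |J2
b3 |J2
b4 |I1
b5 |J2
b6 |J1

#5 →J2  (Se1 fixes effort; stroke away)
#6 →J1  (source Se2 imposes e)
#2 →J2  (C1 integral (e out))
#3 →J2  (C2: C, integral causality)
#1 →TF1  (J2: last free bond brings flow in)
#0 →J1  (TF1: transformer flips bond 1)
#4 →I1  (only one flow-in slot at J1)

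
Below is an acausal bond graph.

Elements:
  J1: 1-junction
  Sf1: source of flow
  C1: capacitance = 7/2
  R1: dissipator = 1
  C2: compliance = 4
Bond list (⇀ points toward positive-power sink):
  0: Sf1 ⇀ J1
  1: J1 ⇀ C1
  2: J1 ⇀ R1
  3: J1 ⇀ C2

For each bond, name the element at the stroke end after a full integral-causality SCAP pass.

#0 stroke→Sf1
#1 stroke→J1
#2 stroke→J1
#3 stroke→J1

b0 stroke→Sf1  (Sf1 (Sf) sets flow on bond)
b1 stroke→J1  (J1: bond 0 brought flow, rest push out)
b2 stroke→J1  (common-f at J1 fixed by 0)
b3 stroke→J1  (1-jn J1 has f-setter on 0)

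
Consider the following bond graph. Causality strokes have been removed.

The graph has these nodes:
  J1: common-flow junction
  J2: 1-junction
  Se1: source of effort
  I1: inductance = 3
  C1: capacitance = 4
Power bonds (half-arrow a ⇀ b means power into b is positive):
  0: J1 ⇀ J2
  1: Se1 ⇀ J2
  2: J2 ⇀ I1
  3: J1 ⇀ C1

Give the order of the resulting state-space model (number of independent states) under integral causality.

2  (C1, I1 all integral)

β1 stroke→J2  (Se1: effort source, stroke at far end)
β2 stroke→I1  (I1 integral (f out))
β0 stroke→J2  (common-f at J2 fixed by 2)
β3 stroke→J1  (1-jn J1 has f-setter on 0)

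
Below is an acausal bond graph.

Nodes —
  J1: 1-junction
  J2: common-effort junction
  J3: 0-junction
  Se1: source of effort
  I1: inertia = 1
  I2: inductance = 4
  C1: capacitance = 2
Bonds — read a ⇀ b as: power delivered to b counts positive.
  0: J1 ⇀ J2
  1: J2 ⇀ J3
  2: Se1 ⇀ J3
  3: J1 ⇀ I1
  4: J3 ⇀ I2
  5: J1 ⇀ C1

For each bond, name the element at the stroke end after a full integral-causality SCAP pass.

β2 |J3  (Se1: effort source, stroke at far end)
β1 |J2  (J3 effort already set via bond 2)
β4 |I2  (0-jn J3 has e-setter on 2)
β0 |J1  (J2 effort already set via bond 1)
β3 |I1  (I1: I, integral causality)
β5 |J1  (1-jn J1 has f-setter on 3)

#0 |J1
#1 |J2
#2 |J3
#3 |I1
#4 |I2
#5 |J1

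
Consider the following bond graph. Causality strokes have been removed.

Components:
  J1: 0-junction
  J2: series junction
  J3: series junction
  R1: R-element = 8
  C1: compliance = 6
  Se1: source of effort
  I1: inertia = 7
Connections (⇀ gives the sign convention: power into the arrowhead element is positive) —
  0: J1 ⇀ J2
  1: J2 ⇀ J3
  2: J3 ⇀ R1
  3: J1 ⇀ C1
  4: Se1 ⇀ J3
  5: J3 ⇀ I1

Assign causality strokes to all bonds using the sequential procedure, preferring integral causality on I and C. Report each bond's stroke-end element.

β0 →J2
β1 →J3
β2 →J3
β3 →J1
β4 →J3
β5 →I1

#4 stroke at J3  (Se1 (Se) sets effort on bond)
#3 stroke at J1  (prefer integral on C1)
#0 stroke at J2  (J1 effort already set via bond 3)
#1 stroke at J3  (closing 1-jn rule on J2)
#5 stroke at I1  (I1 outputs flow p/I1)
#2 stroke at J3  (J3 flow already set via bond 5)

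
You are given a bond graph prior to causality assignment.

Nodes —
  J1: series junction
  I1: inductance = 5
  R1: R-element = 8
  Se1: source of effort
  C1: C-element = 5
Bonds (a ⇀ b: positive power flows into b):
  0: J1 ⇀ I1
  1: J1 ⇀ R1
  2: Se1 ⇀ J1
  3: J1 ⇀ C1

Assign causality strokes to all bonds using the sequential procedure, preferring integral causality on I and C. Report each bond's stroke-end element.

#0 stroke→I1
#1 stroke→J1
#2 stroke→J1
#3 stroke→J1

bond 2 |J1  (Se1 fixes effort; stroke away)
bond 0 |I1  (I1 integral (f out))
bond 1 |J1  (common-f at J1 fixed by 0)
bond 3 |J1  (common-f at J1 fixed by 0)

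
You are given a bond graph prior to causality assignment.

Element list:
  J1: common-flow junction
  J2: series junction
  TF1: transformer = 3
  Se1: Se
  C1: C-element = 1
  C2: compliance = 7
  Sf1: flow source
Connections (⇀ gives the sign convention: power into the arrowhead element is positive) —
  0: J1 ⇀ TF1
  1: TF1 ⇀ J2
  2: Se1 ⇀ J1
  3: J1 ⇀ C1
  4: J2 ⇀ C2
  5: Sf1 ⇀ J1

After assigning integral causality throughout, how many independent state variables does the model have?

2  (C1, C2 all integral)

β2 |J1  (Se1: effort source, stroke at far end)
β5 |Sf1  (Sf1 fixes flow; stroke at Sf1)
β0 |J1  (J1 flow already set via bond 5)
β3 |J1  (J1 flow already set via bond 5)
β1 |TF1  (TF1 one-in-one-out from 0)
β4 |J2  (J2: bond 1 brought flow, rest push out)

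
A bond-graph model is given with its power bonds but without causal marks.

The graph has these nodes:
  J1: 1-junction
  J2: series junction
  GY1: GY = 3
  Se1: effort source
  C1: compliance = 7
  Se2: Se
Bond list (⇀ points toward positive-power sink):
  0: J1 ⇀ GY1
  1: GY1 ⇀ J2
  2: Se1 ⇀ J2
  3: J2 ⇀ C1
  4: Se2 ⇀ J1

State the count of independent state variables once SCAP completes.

1  (C1 all integral)

#2 |J2  (source Se1 imposes e)
#4 |J1  (source Se2 imposes e)
#0 |GY1  (J1 needs exactly one f-in)
#1 |GY1  (GY GY1: same side as bond 0)
#3 |J2  (J2 flow already set via bond 1)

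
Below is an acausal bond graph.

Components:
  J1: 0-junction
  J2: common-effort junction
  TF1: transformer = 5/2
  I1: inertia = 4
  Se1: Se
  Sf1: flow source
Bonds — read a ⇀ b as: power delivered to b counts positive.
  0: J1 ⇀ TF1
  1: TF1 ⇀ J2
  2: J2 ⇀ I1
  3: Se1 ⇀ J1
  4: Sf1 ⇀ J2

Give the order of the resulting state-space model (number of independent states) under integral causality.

1  (I1 all integral)

#3 stroke at J1  (Se1: effort source, stroke at far end)
#4 stroke at Sf1  (Sf1 fixes flow; stroke at Sf1)
#0 stroke at TF1  (J1 effort already set via bond 3)
#1 stroke at J2  (TF1: transformer flips bond 0)
#2 stroke at I1  (common-e at J2 fixed by 1)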